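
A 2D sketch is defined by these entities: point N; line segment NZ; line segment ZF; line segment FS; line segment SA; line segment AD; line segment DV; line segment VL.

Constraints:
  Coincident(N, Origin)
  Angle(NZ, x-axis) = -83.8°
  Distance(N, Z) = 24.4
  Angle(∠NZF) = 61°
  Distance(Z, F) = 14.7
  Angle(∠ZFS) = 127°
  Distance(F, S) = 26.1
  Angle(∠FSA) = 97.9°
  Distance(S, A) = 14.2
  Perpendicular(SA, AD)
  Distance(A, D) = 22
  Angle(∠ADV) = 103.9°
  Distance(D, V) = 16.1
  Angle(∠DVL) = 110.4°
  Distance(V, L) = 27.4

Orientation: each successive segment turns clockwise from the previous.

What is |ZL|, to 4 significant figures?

40.62

N is at the origin; NZ runs at -83.8° with length 24.4, so Z = (2.635, -24.26). ∠NZF = 61.0° gives ZF at 157.2° from the x-axis; with |ZF| = 14.7, F = (-10.92, -18.56). ∠ZFS = 127.0° gives FS at 104.2° from the x-axis; with |FS| = 26.1, S = (-17.32, 6.742). ∠FSA = 97.9° gives SA at 22.10° from the x-axis; with |SA| = 14.2, A = (-4.162, 12.08). SA ⟂ AD, so AD runs at -67.90°; with |AD| = 22.0, D = (4.115, -8.300). ∠ADV = 103.9° gives DV at -144.0° from the x-axis; with |DV| = 16.1, V = (-8.910, -17.76). ∠DVL = 110.4° gives VL at 146.4° from the x-axis; with |VL| = 27.4, L = (-31.73, -2.600). Then |ZL| = |L − Z| = 40.62.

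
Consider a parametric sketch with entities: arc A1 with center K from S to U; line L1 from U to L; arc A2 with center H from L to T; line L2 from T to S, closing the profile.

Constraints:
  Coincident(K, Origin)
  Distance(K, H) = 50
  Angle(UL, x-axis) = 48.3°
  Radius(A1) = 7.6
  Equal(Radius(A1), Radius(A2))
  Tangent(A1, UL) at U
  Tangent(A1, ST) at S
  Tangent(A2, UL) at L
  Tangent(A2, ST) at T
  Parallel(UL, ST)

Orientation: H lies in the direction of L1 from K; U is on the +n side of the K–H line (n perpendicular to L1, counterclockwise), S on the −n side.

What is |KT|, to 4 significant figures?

50.57

Tangency of A1 to both parallel lines with radius 7.6 puts U and S at K ± 7.6·n: U = (-5.674, 5.056), S = (5.674, -5.056). Equal radii place L and T the same way about H: L = H + 7.6·n = (27.59, 42.39), T = H − 7.6·n = (38.94, 32.28). Then |KT| = |T − K| = 50.57.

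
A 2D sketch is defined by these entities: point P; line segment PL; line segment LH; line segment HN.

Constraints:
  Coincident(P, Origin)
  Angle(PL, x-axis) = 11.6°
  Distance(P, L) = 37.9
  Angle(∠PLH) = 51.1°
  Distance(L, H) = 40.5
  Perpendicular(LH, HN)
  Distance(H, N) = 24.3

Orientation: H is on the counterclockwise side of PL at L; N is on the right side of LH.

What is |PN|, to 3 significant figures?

56.3

P is at the origin; PL runs at 11.6° with length 37.9, so L = 37.9·(cos 11.6°, sin 11.6°) = (37.1, 7.62). ∠PLH = 51.1°, so LH runs at 11.6° + (180° − 51.1°) = 140° from the x-axis; with |LH| = 40.5, H = L + 40.5·(cos 140°, sin 140°) = (5.88, 33.4). LH is perpendicular to HN; with |HN| = 24.3 on the right of LH, N = H + 24.3·(0.636, 0.772) = (21.3, 52.1). Then |PN| = |N − P| = 56.3.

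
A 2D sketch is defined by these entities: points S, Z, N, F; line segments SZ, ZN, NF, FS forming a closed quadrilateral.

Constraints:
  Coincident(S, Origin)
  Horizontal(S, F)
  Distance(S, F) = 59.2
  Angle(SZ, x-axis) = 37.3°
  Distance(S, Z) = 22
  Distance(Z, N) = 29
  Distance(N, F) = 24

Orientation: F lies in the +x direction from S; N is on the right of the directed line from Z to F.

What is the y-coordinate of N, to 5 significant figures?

-8.3899

S is at the origin; S and F share the same y with |SF| = 59.2 and F in +x, so F = (59.2, 0). SZ runs at 37.3° with |SZ| = 22.0, so Z = (17.500, 13.332). N is determined by |ZN| = 29.0 and |NF| = 24.0 together: it lies at the intersection of circle(Z, 29.0) and circle(F, 24.0). With |ZF| = 43.779, the foot of the radical line on ZF is 24.916 from Z and the perpendicular offset is √(29.0² − 24.916²) = 14.839. Taking the right-of-ZF solution: N = (36.714, -8.3899).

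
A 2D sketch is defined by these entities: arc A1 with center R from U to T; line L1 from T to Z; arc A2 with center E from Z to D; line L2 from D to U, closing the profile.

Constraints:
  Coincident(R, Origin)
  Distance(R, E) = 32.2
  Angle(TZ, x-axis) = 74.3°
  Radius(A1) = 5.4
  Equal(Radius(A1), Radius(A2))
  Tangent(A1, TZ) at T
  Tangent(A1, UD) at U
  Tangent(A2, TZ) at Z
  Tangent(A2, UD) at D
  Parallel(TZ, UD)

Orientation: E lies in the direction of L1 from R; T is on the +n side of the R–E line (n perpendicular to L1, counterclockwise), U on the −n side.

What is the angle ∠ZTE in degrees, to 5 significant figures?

9.5200°

The slot axis is L1's direction at 74.3°, so u = (cos 74.3°, sin 74.3°) = (0.27060, 0.96269) and n = (−sin 74.3°, cos 74.3°) = (-0.96269, 0.27060). R is at the origin and E lies 32.2 along u from R, so E = 32.2·u = (8.7133, 30.999). Tangency of A1 to both parallel lines with radius 5.4 puts T and U at R ± 5.4·n: T = (-5.1985, 1.4612), U = (5.1985, -1.4612). Equal radii place Z and D the same way about E: Z = E + 5.4·n = (3.5148, 32.460), D = E − 5.4·n = (13.912, 29.537). Then cos ∠ZTE = TZ·TE / (|TZ||TE|), giving 9.5200°.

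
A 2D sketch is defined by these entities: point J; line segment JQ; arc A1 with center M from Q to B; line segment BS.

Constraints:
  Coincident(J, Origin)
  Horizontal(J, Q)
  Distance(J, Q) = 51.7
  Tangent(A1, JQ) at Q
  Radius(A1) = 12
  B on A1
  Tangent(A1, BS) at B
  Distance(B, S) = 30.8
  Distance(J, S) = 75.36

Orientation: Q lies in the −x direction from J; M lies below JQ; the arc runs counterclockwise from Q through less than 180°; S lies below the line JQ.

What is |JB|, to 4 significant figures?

64.95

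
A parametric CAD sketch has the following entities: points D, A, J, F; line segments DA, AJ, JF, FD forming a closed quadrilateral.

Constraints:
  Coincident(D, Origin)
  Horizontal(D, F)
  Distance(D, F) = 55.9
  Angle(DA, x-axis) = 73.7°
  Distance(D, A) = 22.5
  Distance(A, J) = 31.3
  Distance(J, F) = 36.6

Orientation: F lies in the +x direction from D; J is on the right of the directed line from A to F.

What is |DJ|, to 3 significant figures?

21.0

D is at the origin; DF is horizontal with |DF| = 55.9 and F in +x, so F = (55.9, 0). DA runs at 73.7° with |DA| = 22.5, so A = (6.32, 21.6). J is determined by |AJ| = 31.3 and |JF| = 36.6 together: it lies at the intersection of circle(A, 31.3) and circle(F, 36.6). With |AF| = 54.1, the foot of the radical line on AF is 23.7 from A and the perpendicular offset is √(31.3² − 23.7²) = 20.4. Taking the right-of-AF solution: J = (19.9, -6.60).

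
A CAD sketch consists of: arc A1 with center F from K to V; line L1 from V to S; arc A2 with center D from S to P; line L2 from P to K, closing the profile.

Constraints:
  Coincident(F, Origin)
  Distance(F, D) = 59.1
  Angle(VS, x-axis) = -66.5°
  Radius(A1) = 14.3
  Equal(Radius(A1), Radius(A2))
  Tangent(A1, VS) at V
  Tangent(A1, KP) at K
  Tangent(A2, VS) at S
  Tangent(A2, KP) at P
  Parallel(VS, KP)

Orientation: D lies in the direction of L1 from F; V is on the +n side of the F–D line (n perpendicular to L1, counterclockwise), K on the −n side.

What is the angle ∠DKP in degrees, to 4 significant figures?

13.60°

The slot axis is L1's direction at -66.5°, so u = (cos -66.5°, sin -66.5°) = (0.3987, -0.9171) and n = (−sin -66.5°, cos -66.5°) = (0.9171, 0.3987). F is at the origin and D lies 59.1 along u from F, so D = 59.1·u = (23.57, -54.20). Tangency of A1 to both parallel lines with radius 14.3 puts V and K at F ± 14.3·n: V = (13.11, 5.702), K = (-13.11, -5.702). Equal radii place S and P the same way about D: S = D + 14.3·n = (36.68, -48.50), P = D − 14.3·n = (10.45, -59.90). Then cos ∠DKP = KD·KP / (|KD||KP|), giving 13.60°.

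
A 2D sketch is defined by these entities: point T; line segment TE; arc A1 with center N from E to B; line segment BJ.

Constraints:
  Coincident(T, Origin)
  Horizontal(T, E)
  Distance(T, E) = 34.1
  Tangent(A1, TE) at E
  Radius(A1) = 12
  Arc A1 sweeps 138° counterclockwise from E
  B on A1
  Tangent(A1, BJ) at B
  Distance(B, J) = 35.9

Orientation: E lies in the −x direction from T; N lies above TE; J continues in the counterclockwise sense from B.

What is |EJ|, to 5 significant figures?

48.656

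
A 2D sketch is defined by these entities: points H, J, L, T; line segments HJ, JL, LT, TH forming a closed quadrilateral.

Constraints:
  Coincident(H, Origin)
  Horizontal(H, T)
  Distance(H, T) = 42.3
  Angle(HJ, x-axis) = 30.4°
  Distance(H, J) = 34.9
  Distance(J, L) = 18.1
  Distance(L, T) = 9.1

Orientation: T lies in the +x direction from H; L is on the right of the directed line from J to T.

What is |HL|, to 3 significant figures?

33.2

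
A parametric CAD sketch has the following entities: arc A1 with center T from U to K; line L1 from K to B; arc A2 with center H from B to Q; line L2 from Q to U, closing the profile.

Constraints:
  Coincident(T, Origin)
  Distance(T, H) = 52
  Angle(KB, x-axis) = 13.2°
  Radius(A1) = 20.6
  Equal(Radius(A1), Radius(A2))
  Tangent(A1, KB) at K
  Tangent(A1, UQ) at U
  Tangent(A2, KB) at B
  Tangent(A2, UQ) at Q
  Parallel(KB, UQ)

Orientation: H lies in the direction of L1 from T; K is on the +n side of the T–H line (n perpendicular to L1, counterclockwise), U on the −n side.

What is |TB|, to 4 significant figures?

55.93

Tangency of A1 to both parallel lines with radius 20.6 puts K and U at T ± 20.6·n: K = (-4.704, 20.06), U = (4.704, -20.06). Equal radii place B and Q the same way about H: B = H + 20.6·n = (45.92, 31.93), Q = H − 20.6·n = (55.33, -8.181). Then |TB| = |B − T| = 55.93.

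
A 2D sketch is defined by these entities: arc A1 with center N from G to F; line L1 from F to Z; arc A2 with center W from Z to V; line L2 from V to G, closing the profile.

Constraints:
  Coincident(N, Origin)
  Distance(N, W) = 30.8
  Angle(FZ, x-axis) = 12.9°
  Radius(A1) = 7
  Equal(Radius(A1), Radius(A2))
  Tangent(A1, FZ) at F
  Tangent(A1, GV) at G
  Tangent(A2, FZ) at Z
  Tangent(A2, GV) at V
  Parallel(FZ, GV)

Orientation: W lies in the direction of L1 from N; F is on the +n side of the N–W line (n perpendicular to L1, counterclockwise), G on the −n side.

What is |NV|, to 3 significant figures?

31.6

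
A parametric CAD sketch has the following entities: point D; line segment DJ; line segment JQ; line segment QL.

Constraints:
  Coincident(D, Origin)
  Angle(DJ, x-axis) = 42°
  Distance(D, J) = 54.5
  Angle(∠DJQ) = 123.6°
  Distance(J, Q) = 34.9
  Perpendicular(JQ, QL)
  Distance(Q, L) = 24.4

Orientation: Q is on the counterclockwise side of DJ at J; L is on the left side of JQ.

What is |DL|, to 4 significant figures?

68.36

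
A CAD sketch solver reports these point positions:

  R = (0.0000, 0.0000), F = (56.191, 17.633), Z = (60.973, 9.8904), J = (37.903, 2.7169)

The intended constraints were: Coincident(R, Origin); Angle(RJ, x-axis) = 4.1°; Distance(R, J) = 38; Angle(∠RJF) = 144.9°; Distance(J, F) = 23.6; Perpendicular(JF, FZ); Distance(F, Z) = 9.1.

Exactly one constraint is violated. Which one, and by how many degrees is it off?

Perpendicular(JF, FZ) — off by 7.50°.

R = (0.00, 0.00) ✓; RJ at 4.100° ✓; |RJ| = 38.00 ✓; ∠RJF = 144.9° ✓; |JF| = 23.60 ✓; ∠(JF, FZ) = 97.50° ✗; |FZ| = 9.100 ✓.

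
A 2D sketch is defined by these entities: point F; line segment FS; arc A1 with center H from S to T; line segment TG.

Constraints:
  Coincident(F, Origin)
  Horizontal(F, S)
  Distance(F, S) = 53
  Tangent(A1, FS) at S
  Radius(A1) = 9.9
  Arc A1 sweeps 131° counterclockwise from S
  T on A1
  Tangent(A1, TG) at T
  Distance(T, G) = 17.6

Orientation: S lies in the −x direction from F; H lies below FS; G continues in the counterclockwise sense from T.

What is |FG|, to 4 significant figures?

57.22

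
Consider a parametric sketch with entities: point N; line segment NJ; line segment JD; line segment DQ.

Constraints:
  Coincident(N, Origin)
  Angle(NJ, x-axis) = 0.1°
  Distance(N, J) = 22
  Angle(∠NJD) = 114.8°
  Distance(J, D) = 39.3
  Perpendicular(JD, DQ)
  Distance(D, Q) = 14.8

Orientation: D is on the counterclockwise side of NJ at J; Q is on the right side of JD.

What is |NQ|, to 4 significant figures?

59.70

N is at the origin; NJ runs at 0.1° with length 22.0, so J = 22.0·(cos 0.1°, sin 0.1°) = (22.00, 0.03840). ∠NJD = 114.8°, so JD runs at 0.1° + (180° − 114.8°) = 65.30° from the x-axis; with |JD| = 39.3, D = J + 39.3·(cos 65.30°, sin 65.30°) = (38.42, 35.74). JD is perpendicular to DQ; with |DQ| = 14.8 on the right of JD, Q = D + 14.8·(0.9085, -0.4179) = (51.87, 29.56). Then |NQ| = |Q − N| = 59.70.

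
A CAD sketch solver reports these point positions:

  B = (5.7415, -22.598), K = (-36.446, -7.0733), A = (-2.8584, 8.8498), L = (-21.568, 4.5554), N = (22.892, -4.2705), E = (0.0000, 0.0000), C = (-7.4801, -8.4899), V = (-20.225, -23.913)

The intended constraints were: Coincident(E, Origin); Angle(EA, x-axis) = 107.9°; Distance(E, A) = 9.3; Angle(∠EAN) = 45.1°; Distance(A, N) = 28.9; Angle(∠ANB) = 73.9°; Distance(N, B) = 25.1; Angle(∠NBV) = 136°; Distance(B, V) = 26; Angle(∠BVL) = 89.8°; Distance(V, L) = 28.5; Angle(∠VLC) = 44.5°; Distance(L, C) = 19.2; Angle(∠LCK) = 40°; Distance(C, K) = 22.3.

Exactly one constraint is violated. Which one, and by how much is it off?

Distance(C, K) = 22.3 — off by 6.70.

E = (0.00, 0.00) ✓; EA at 107.9° ✓; |EA| = 9.300 ✓; ∠EAN = 45.10° ✓; |AN| = 28.90 ✓; ∠ANB = 73.90° ✓; |NB| = 25.10 ✓; ∠NBV = 136.0° ✓; |BV| = 26.00 ✓; ∠BVL = 89.80° ✓; |VL| = 28.50 ✓; ∠VLC = 44.50° ✓; |LC| = 19.20 ✓; ∠LCK = 40.00° ✓; |CK| = 29.00 ✗.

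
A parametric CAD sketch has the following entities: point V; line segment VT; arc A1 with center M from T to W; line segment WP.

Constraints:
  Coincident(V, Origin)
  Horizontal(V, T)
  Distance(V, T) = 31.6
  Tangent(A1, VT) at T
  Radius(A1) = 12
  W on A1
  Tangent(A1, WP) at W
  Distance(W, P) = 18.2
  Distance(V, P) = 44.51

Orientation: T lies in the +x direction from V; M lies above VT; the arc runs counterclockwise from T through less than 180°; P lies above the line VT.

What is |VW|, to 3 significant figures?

45.3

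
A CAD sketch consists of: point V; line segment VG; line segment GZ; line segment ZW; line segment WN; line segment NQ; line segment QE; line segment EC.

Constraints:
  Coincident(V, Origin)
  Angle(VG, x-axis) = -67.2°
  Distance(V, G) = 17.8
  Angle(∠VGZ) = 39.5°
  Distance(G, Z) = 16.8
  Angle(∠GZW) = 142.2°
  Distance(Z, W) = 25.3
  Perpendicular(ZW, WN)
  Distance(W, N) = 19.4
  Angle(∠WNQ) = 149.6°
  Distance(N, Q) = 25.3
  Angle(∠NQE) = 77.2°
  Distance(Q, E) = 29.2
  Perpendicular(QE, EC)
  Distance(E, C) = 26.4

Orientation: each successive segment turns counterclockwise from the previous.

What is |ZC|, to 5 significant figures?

9.4940

∠NQE = 77.2° gives QE at -25.700° from the x-axis; with |QE| = 29.2, E = (-4.9200, -16.161). QE is perpendicular to EC, so EC runs at 64.300°; with |EC| = 26.4, C = (6.5286, 7.6276). Then |ZC| = |C − Z| = 9.4940.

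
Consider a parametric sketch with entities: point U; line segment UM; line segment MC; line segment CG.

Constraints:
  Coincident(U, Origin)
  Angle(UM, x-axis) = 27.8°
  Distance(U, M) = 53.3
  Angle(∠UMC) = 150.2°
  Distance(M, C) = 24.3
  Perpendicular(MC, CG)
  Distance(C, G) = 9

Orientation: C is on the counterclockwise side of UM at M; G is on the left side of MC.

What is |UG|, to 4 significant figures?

72.69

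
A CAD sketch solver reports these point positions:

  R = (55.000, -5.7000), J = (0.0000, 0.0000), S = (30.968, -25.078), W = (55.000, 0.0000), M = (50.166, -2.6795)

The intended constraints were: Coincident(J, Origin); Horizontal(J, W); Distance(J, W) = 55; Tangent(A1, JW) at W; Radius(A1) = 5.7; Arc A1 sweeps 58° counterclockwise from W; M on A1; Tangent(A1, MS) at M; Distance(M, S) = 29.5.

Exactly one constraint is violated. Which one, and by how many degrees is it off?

Tangent(A1, MS) at M — off by 8.60°.

J = (0.00, 0.00) ✓; J.y = 0.00, W.y = 0.00 ✓; |JW| = 55.00 ✓; ∠(RW, WJ) = 90.00° ✓; |RW| = 5.700 ✓; bearing(R→M) − bearing(R→W) = 58.00° ✓; |RM| = 5.700 ✓; ∠(RM, MS) = 98.60° ✗; |MS| = 29.50 ✓.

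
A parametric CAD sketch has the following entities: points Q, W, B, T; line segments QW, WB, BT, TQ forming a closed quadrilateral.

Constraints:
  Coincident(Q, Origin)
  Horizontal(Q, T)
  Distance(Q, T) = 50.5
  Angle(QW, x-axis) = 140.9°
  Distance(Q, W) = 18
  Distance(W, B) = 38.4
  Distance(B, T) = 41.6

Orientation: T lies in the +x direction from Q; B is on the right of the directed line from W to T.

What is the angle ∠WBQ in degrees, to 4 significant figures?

6.622°

Checks: |WB| = 38.40 ✓; |BT| = 41.60 ✓.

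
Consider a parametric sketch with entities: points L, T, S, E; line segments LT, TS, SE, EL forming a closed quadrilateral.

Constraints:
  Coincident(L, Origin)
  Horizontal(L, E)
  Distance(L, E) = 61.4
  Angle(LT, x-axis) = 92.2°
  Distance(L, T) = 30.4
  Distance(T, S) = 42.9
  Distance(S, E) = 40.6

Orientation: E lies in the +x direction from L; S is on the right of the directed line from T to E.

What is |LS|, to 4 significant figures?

22.15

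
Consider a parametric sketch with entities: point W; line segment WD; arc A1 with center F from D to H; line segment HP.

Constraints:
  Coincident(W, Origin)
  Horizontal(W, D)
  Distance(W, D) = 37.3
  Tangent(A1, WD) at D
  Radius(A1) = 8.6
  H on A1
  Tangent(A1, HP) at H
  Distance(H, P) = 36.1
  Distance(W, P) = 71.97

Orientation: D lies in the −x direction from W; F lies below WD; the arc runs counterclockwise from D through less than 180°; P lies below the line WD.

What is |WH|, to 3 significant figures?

45.0

Checks: W.y = 0.00, D.y = 0.00 ✓; |FH| = 8.600 ✓; ∠(FH, HP) = 90.00° ✓; |HP| = 36.10 ✓; |WP| = 71.97 ✓.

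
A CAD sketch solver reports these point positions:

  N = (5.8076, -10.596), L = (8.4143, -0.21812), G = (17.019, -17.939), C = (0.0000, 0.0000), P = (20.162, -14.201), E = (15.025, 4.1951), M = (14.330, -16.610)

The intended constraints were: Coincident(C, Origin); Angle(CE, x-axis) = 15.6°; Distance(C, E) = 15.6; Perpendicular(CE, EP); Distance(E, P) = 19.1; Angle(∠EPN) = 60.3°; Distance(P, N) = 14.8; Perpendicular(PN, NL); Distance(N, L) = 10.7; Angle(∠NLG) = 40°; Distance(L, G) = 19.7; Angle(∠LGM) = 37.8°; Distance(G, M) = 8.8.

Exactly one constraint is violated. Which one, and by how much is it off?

Distance(G, M) = 8.8 — off by 5.80.

C = (0.00, 0.00) ✓; CE at 15.60° ✓; |CE| = 15.60 ✓; ∠(CE, EP) = 90.00° ✓; |EP| = 19.10 ✓; ∠EPN = 60.30° ✓; |PN| = 14.80 ✓; ∠(PN, NL) = 90.00° ✓; |NL| = 10.70 ✓; ∠NLG = 40.00° ✓; |LG| = 19.70 ✓; ∠LGM = 37.80° ✓; |GM| = 2.999 ✗.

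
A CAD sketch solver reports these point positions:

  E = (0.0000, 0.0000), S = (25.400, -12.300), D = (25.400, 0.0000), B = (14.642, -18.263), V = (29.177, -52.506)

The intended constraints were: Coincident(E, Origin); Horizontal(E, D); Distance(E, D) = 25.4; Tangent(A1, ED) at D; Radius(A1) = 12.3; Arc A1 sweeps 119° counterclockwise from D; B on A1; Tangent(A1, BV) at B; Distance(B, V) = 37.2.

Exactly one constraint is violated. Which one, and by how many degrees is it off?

Tangent(A1, BV) at B — off by 6.00°.

E = (0.00, 0.00) ✓; E.y = 0.00, D.y = 0.00 ✓; |ED| = 25.40 ✓; ∠(SD, DE) = 90.00° ✓; |SD| = 12.30 ✓; bearing(S→B) − bearing(S→D) = 119.0° ✓; |SB| = 12.30 ✓; ∠(SB, BV) = 96.00° ✗; |BV| = 37.20 ✓.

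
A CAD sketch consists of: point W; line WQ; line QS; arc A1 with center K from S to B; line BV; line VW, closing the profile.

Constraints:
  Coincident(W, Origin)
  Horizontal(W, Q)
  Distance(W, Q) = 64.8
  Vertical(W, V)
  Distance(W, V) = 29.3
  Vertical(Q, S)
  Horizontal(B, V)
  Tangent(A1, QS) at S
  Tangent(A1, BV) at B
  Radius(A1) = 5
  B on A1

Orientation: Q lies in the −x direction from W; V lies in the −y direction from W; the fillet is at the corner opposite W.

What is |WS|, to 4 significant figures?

69.21

W is at the origin; WQ is horizontal with |WQ| = 64.8 and Q on the −x side, so Q = (-64.80, 0.000). WV is vertical with |WV| = 29.3 and V on the −y side, so V = (0.000, -29.30). The virtual corner opposite W is at (-64.80, -29.30). Since A1 is tangent to QS there, KS ⟂ QS and since A1 is tangent to BV there, KB ⟂ BV, with radius 5.0, so the center K sits 5.0 in from both sides at K = (-59.80, -24.30). That places the tangent points at S = (-64.80, -24.30) on QS and B = (-59.80, -29.30) on BV. Then |WS| = |S − W| = 69.21.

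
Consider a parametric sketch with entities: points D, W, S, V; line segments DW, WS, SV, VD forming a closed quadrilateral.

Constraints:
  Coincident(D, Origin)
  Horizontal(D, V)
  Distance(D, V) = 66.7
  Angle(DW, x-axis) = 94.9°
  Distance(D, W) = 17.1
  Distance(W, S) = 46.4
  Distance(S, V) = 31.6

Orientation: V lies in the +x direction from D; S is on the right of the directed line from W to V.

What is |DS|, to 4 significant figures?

37.80

D is at the origin; D and V share the same y with |DV| = 66.7 and V in +x, so V = (66.7, 0). DW runs at 94.9° with |DW| = 17.1, so W = (-1.461, 17.04). S is determined by |WS| = 46.4 and |SV| = 31.6 together: it lies at the intersection of circle(W, 46.4) and circle(V, 31.6). With |WV| = 70.26, the foot of the radical line on WV is 43.34 from W and the perpendicular offset is √(46.4² − 43.34²) = 16.56. Taking the right-of-WV solution: S = (36.57, -9.539).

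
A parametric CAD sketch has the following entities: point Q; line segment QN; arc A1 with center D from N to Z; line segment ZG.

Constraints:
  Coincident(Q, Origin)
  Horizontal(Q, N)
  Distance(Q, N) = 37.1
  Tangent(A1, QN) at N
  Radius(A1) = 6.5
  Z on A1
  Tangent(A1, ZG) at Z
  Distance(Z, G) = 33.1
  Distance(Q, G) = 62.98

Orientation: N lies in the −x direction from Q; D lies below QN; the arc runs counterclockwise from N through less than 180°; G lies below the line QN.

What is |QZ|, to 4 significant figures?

43.74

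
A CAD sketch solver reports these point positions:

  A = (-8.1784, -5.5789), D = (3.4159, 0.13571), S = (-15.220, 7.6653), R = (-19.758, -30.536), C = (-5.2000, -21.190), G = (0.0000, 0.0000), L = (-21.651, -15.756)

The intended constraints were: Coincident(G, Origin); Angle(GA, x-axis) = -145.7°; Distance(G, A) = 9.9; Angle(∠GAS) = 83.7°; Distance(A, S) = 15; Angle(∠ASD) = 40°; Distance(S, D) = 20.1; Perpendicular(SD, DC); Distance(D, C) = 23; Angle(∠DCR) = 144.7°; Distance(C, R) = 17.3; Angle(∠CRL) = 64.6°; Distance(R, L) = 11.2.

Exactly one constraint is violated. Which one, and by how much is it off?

Distance(R, L) = 11.2 — off by 3.70.

G = (0.00, 0.00) ✓; GA at -145.7° ✓; |GA| = 9.900 ✓; ∠GAS = 83.70° ✓; |AS| = 15.00 ✓; ∠ASD = 40.00° ✓; |SD| = 20.10 ✓; ∠(SD, DC) = 90.00° ✓; |DC| = 23.00 ✓; ∠DCR = 144.7° ✓; |CR| = 17.30 ✓; ∠CRL = 64.60° ✓; |RL| = 14.90 ✗.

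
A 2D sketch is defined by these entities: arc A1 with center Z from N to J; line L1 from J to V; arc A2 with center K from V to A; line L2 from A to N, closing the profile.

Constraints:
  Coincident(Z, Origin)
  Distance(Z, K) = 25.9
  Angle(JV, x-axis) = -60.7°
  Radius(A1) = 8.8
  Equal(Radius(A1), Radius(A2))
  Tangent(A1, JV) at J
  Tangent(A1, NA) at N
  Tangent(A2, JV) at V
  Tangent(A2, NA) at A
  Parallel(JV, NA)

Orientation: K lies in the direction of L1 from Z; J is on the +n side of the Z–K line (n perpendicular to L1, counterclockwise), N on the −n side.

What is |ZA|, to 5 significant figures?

27.354

Tangency of A1 to both parallel lines with radius 8.8 puts J and N at Z ± 8.8·n: J = (7.6742, 4.3066), N = (-7.6742, -4.3066). Equal radii place V and A the same way about K: V = K + 8.8·n = (20.349, -18.280), A = K − 8.8·n = (5.0008, -26.893). Then |ZA| = |A − Z| = 27.354.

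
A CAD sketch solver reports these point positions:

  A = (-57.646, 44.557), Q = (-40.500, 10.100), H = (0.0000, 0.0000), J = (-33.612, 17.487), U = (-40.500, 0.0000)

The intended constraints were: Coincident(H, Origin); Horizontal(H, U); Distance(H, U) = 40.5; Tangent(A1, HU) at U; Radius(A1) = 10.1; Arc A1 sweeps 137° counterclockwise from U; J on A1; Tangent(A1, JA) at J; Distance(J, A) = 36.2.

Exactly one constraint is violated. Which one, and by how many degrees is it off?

Tangent(A1, JA) at J — off by 5.40°.

H = (0.00, 0.00) ✓; H.y = 0.00, U.y = 0.00 ✓; |HU| = 40.50 ✓; ∠(QU, UH) = 90.00° ✓; |QU| = 10.10 ✓; bearing(Q→J) − bearing(Q→U) = 137.0° ✓; |QJ| = 10.10 ✓; ∠(QJ, JA) = 95.40° ✗; |JA| = 36.20 ✓.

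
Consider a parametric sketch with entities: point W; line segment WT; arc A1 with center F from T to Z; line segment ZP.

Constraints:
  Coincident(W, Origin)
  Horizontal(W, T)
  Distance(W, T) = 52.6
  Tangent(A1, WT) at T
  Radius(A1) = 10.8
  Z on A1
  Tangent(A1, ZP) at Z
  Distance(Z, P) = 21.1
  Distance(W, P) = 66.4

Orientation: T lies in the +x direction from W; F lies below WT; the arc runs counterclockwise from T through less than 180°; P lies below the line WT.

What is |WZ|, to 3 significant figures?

47.4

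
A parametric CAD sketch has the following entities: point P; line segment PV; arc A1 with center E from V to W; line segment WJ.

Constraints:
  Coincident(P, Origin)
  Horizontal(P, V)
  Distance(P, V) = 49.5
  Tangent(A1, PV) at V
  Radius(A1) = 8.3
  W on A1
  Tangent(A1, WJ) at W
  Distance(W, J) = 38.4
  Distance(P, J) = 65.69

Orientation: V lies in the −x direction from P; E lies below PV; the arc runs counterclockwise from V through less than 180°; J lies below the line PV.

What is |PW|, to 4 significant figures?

58.41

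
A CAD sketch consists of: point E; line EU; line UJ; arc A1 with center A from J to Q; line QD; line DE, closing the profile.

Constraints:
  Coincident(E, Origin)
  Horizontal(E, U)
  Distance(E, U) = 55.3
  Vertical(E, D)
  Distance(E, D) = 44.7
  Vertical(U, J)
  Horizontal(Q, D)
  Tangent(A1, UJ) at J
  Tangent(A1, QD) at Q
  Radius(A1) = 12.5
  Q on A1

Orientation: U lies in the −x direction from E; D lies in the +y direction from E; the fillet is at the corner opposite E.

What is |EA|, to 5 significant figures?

53.560

E and D share the same x with |ED| = 44.7 and D on the +y side, so D = (0.0000, 44.700). The virtual corner opposite E is at (-55.300, 44.700). The tangent condition forces AJ to be normal to UJ and A1 meets QD tangentially, so AQ is at right angles to QD, with radius 12.5, so the center A sits 12.5 in from both sides at A = (-42.800, 32.200). Then |EA| = |A − E| = 53.560.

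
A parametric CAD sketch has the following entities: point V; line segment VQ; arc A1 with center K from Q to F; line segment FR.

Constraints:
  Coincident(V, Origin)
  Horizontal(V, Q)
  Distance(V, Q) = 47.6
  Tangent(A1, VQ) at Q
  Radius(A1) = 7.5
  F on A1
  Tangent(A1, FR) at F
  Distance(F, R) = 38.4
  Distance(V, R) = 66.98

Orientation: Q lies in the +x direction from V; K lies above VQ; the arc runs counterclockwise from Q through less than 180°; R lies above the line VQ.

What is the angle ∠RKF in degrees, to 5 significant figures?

78.949°

V is at the origin; VQ is horizontal with |VQ| = 47.6 and Q on the +x side, so Q = (47.600, 0.0000). Since A1 is tangent to VQ there, KQ ⟂ VQ, so K = Q + (0, 7.5) = (47.600, 7.5000). Since KF ⟂ FR (tangency), |KR| = √(7.5² + 38.4²) = 39.126 regardless of where F sits on A1. So R lies on both circle(V, 66.98) and circle(K, 39.126); the above-VQ intersection is R = (48.090, 46.622). F is the foot of the tangent from R: F = (54.978, 8.8453).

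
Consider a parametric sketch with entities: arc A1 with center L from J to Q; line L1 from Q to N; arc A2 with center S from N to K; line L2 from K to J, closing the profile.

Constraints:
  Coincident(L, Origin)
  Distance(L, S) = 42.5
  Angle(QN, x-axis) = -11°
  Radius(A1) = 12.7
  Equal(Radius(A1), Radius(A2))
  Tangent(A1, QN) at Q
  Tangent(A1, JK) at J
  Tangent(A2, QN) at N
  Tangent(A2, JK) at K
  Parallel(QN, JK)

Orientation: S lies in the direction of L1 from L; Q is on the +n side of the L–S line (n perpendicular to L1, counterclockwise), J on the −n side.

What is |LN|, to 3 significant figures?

44.4

The slot axis is L1's direction at -11.0°, so u = (cos -11.0°, sin -11.0°) = (0.982, -0.191) and n = (−sin -11.0°, cos -11.0°) = (0.191, 0.982). L is at the origin and S lies 42.5 along u from L, so S = 42.5·u = (41.7, -8.11). Tangency of A1 to both parallel lines with radius 12.7 puts Q and J at L ± 12.7·n: Q = (2.42, 12.5), J = (-2.42, -12.5). Equal radii place N and K the same way about S: N = S + 12.7·n = (44.1, 4.36), K = S − 12.7·n = (39.3, -20.6). Then |LN| = |N − L| = 44.4.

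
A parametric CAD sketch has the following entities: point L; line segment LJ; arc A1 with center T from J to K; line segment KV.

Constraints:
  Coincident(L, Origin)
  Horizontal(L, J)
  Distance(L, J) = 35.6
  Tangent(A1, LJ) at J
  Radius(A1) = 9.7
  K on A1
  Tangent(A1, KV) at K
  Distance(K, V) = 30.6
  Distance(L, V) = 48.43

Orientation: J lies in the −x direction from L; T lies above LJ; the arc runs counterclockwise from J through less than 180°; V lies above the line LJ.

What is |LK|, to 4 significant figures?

27.73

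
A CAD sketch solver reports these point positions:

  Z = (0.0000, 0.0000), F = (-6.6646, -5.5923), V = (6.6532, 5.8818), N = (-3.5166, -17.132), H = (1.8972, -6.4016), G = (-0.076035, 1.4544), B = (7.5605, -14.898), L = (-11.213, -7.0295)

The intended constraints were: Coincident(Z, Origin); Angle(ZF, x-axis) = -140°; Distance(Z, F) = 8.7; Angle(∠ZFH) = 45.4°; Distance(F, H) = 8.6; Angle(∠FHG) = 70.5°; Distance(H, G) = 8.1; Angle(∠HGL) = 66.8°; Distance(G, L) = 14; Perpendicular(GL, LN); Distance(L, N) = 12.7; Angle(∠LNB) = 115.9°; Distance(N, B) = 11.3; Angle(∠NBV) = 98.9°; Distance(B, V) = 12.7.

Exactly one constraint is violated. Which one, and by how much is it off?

Distance(B, V) = 12.7 — off by 8.10.

Z = (0.00, 0.00) ✓; ZF at -140.0° ✓; |ZF| = 8.700 ✓; ∠ZFH = 45.40° ✓; |FH| = 8.600 ✓; ∠FHG = 70.50° ✓; |HG| = 8.100 ✓; ∠HGL = 66.80° ✓; |GL| = 14.00 ✓; ∠(GL, LN) = 90.00° ✓; |LN| = 12.70 ✓; ∠LNB = 115.9° ✓; |NB| = 11.30 ✓; ∠NBV = 98.90° ✓; |BV| = 20.80 ✗.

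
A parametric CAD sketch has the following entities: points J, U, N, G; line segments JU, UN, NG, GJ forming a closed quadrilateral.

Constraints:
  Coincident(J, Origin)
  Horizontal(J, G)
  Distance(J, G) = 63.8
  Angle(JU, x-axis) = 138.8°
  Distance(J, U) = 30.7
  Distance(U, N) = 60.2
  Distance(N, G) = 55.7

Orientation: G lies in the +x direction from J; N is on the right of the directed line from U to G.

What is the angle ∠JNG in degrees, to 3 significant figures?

90.7°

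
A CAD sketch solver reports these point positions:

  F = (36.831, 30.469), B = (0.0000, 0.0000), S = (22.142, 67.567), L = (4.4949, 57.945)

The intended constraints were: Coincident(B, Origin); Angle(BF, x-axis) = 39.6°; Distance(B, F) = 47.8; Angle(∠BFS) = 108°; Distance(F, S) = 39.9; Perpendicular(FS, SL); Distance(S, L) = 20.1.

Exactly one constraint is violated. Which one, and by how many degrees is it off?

Perpendicular(FS, SL) — off by 7.00°.

B = (0.00, 0.00) ✓; BF at 39.60° ✓; |BF| = 47.80 ✓; ∠BFS = 108.0° ✓; |FS| = 39.90 ✓; ∠(FS, SL) = 97.00° ✗; |SL| = 20.10 ✓.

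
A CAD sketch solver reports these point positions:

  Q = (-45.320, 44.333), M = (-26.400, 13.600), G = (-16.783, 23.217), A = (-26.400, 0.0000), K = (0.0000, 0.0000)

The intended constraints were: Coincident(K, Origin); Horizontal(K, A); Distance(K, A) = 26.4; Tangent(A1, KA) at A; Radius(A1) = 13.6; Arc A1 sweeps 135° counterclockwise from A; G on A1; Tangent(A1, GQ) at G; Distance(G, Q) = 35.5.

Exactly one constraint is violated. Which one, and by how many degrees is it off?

Tangent(A1, GQ) at G — off by 8.50°.

K = (0.00, 0.00) ✓; K.y = 0.00, A.y = 0.00 ✓; |KA| = 26.40 ✓; ∠(MA, AK) = 90.00° ✓; |MA| = 13.60 ✓; bearing(M→G) − bearing(M→A) = 135.0° ✓; |MG| = 13.60 ✓; ∠(MG, GQ) = 81.50° ✗; |GQ| = 35.50 ✓.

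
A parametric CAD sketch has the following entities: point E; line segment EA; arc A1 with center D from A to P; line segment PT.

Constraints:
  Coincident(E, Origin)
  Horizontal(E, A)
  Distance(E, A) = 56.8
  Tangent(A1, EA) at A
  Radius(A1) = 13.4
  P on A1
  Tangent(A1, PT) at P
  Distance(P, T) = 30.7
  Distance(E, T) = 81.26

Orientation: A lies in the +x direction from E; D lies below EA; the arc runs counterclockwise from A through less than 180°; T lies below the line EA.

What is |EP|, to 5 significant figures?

51.987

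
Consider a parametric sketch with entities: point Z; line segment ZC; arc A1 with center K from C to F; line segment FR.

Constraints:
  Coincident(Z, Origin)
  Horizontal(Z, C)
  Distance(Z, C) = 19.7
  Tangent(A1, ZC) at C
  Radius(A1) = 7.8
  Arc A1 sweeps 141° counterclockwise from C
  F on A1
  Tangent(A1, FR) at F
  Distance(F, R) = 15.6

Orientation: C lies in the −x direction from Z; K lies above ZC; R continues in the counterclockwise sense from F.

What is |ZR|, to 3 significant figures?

35.8

Z is at the origin; ZC is horizontal with |ZC| = 19.7 and C on the −x side, so C = (-19.7, 0.00). The tangent condition forces KC to be normal to ZC, so K = C + (0, 7.8) = (-19.7, 7.80). On A1, C sits at bearing -90° from K; a 141° counterclockwise sweep puts F at bearing 51°, so F = K + 7.8·(cos 51°, sin 51°) = (-14.8, 13.9). A1 meets FR tangentially, so KF is at right angles to FR, so FR runs along (−sin 51°, cos 51°); with |FR| = 15.6, R = (-26.9, 23.7). Then |ZR| = |R − Z| = 35.8.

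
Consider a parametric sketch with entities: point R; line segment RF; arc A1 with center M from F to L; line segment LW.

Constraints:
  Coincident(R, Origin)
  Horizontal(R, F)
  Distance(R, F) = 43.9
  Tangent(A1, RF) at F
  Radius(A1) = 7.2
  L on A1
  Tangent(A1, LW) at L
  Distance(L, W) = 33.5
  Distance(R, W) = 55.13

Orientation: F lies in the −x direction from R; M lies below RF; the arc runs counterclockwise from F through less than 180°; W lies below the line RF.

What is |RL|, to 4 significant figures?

51.49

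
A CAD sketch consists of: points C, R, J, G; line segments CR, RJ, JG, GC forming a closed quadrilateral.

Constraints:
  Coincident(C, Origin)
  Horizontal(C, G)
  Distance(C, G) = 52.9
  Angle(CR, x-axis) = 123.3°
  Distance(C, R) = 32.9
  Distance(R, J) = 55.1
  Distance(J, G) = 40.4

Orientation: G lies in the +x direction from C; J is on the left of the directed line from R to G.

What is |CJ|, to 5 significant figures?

51.657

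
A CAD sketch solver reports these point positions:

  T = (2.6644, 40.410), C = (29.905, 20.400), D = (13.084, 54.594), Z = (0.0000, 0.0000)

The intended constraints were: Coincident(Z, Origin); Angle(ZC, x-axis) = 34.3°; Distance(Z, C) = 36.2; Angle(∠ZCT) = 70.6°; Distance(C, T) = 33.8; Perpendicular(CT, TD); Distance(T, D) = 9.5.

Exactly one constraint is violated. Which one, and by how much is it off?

Distance(T, D) = 9.5 — off by 8.10.

Z = (0.00, 0.00) ✓; ZC at 34.30° ✓; |ZC| = 36.20 ✓; ∠ZCT = 70.60° ✓; |CT| = 33.80 ✓; ∠(CT, TD) = 90.00° ✓; |TD| = 17.60 ✗.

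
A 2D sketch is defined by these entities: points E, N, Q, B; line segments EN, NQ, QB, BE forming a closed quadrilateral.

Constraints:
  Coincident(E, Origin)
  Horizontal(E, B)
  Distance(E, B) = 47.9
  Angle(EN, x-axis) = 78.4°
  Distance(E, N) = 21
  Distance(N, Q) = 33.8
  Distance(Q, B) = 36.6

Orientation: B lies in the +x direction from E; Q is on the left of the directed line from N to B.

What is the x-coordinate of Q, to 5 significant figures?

35.112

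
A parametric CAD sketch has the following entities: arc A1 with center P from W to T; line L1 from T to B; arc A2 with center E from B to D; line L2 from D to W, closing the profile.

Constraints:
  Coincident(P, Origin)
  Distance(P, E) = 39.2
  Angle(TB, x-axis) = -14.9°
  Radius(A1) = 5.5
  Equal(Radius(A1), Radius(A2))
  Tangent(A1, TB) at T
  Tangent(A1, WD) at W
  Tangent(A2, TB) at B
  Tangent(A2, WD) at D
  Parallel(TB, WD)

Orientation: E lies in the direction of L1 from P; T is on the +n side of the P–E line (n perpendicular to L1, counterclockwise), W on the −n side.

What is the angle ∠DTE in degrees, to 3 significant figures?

7.69°

Tangency of A1 to both parallel lines with radius 5.5 puts T and W at P ± 5.5·n: T = (1.41, 5.32), W = (-1.41, -5.32). Equal radii place B and D the same way about E: B = E + 5.5·n = (39.3, -4.76), D = E − 5.5·n = (36.5, -15.4). Then cos ∠DTE = TD·TE / (|TD||TE|), giving 7.69°.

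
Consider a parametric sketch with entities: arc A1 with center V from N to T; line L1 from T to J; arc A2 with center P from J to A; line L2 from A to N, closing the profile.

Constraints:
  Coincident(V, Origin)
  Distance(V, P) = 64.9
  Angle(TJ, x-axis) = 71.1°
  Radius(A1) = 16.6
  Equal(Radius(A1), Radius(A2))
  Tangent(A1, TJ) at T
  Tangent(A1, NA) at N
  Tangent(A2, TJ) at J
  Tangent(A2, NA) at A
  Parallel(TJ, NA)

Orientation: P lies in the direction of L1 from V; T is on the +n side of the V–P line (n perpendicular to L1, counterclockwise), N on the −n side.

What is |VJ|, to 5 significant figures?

66.989

The slot axis is L1's direction at 71.1°, so u = (cos 71.1°, sin 71.1°) = (0.32392, 0.94609) and n = (−sin 71.1°, cos 71.1°) = (-0.94609, 0.32392). V is at the origin and P lies 64.9 along u from V, so P = 64.9·u = (21.022, 61.401). Tangency of A1 to both parallel lines with radius 16.6 puts T and N at V ± 16.6·n: T = (-15.705, 5.3770), N = (15.705, -5.3770). Equal radii place J and A the same way about P: J = P + 16.6·n = (5.3172, 66.778), A = P − 16.6·n = (36.727, 56.024). Then |VJ| = |J − V| = 66.989.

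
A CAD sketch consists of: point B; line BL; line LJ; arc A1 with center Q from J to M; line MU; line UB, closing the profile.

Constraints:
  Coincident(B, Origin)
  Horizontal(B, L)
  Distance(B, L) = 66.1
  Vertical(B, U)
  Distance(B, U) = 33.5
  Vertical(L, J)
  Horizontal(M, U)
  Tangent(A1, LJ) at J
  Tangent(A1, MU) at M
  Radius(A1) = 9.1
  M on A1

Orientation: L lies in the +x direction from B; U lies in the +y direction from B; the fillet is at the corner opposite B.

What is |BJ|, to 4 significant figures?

70.46

The virtual corner opposite B is at (66.10, 33.50). Since A1 is tangent to LJ there, QJ ⟂ LJ and the tangent condition forces QM to be normal to MU, with radius 9.1, so the center Q sits 9.1 in from both sides at Q = (57.00, 24.40). That places the tangent points at J = (66.10, 24.40) on LJ and M = (57.00, 33.50) on MU. Then |BJ| = |J − B| = 70.46.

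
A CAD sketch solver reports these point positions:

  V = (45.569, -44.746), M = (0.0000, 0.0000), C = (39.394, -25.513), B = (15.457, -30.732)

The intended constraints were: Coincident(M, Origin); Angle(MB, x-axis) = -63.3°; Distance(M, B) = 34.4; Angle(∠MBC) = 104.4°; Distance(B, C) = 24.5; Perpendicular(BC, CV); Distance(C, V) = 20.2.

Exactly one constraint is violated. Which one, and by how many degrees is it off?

Perpendicular(BC, CV) — off by 5.50°.

M = (0.00, 0.00) ✓; MB at -63.30° ✓; |MB| = 34.40 ✓; ∠MBC = 104.4° ✓; |BC| = 24.50 ✓; ∠(BC, CV) = 84.50° ✗; |CV| = 20.20 ✓.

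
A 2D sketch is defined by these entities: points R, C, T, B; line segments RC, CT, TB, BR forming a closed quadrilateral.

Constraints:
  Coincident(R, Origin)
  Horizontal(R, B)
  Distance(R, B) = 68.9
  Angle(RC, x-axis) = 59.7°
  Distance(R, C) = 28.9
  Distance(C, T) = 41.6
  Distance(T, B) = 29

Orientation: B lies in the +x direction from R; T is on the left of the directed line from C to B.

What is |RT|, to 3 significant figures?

61.9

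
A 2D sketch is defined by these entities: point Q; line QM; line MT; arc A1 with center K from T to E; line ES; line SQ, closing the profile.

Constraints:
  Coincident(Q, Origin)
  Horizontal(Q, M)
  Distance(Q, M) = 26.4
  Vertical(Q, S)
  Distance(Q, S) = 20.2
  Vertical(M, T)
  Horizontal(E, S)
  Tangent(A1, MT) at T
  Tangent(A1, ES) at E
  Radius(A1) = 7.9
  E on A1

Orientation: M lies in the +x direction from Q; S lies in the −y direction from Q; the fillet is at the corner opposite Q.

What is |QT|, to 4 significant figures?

29.12

The virtual corner opposite Q is at (26.40, -20.20). Since A1 is tangent to MT there, KT ⟂ MT and since A1 is tangent to ES there, KE ⟂ ES, with radius 7.9, so the center K sits 7.9 in from both sides at K = (18.50, -12.30). That places the tangent points at T = (26.40, -12.30) on MT and E = (18.50, -20.20) on ES. Then |QT| = |T − Q| = 29.12.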